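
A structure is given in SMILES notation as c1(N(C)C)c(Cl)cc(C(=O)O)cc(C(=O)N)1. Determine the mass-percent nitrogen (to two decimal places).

Atom tally by fragment:
  benzene ring core → C:6 H:6
  (− 4 ring H displaced by substituents)
  + N(CH3)2 → N:1 C:2 H:6
  + Cl → Cl:1
  + COOH → C:1 H:1 O:2
  + CONH2 → C:1 H:2 O:1 N:1
Element totals:
  C: 10
  H: 11
  Cl: 1
  N: 2
  O: 3
Molecular formula: C10H11ClN2O3.
Molar mass = 242.659 g/mol.
Mass from N: 2 × 14.007 = 28.014 g/mol.
%N = 28.014 / 242.659 × 100 = 11.54%.

11.54%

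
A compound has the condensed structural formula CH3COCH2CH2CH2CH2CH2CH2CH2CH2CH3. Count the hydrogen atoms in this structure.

Atom tally by fragment:
  CH3COCH2 → C:3 H:5 O:1
  CH2 → C:1 H:2
  CH2 → C:1 H:2
  CH2 → C:1 H:2
  CH2 → C:1 H:2
  CH2 → C:1 H:2
  CH2 → C:1 H:2
  CH2 → C:1 H:2
  CH3 → C:1 H:3
Element totals:
  C: 11
  H: 22
  O: 1

22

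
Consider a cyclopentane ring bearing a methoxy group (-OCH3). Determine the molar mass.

100.16 g/mol

Atom tally by fragment:
  cyclopentane ring core → C:5 H:10
  (− 1 ring H displaced by substituents)
  + OCH3 → C:1 H:3 O:1
Element totals:
  C: 6
  H: 12
  O: 1
Molecular formula: C6H12O.
  M = 6(12.011) + 12(1.008) + 15.999
    = 72.066 + 12.096 + 15.999 = 100.161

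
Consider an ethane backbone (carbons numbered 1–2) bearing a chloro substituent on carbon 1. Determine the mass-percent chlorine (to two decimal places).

Atom tally by fragment:
  ClCH2 → C:1 H:2 Cl:1
  CH3 → C:1 H:3
Element totals:
  C: 2
  H: 5
  Cl: 1
Molecular formula: C2H5Cl.
Molar mass = 64.512 g/mol.
Mass from Cl: 1 × 35.45 = 35.450 g/mol.
%Cl = 35.450 / 64.512 × 100 = 54.95%.

54.95%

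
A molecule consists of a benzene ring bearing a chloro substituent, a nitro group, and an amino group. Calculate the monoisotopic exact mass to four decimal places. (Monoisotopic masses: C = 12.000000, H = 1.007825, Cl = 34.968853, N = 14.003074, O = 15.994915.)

172.0040

Atom tally by fragment:
  benzene ring core → C:6 H:6
  (− 3 ring H displaced by substituents)
  + Cl → Cl:1
  + NO2 → N:1 O:2
  + NH2 → N:1 H:2
Element totals:
  C: 6
  H: 5
  Cl: 1
  N: 2
  O: 2
Molecular formula: C6H5ClN2O2.
  M = 6(12.0) + 5(1.007825) + 34.968853 + 2(14.003074) + 2(15.994915)
    = 72.000000 + 5.039125 + 34.968853 + 28.006148 + 31.989830 = 172.003956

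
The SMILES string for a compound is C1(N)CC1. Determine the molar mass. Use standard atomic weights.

Atom tally by fragment:
  cyclopropane ring core → C:3 H:6
  (− 1 ring H displaced by substituents)
  + NH2 → N:1 H:2
Element totals:
  C: 3
  H: 7
  N: 1
Molecular formula: C3H7N.
  M = 3(12.011) + 7(1.008) + 14.007
    = 36.033 + 7.056 + 14.007 = 57.096

57.10 g/mol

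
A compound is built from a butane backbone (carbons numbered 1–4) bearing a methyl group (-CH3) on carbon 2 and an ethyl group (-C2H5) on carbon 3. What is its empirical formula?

Atom tally by fragment:
  CH3 → C:1 H:3
  CH(CH3) → C:2 H:4
  CH(C2H5) → C:3 H:6
  CH3 → C:1 H:3
Element totals:
  C: 7
  H: 16
Molecular formula: C7H16.
gcd of subscripts (7, 16) = 1, so the empirical formula equals the molecular formula.

C7H16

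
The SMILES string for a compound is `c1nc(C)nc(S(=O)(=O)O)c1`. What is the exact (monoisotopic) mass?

Atom tally by fragment:
  pyrimidine ring core → C:4 H:4 N:2
  (− 2 ring H displaced by substituents)
  + CH3 → C:1 H:3
  + SO3H → S:1 O:3 H:1
Element totals:
  C: 5
  H: 6
  N: 2
  O: 3
  S: 1
Molecular formula: C5H6N2O3S.
  M = 5(12.0) + 6(1.007825) + 2(14.003074) + 3(15.994915) + 31.972071
    = 60.000000 + 6.046950 + 28.006148 + 47.984745 + 31.972071 = 174.009914

174.0099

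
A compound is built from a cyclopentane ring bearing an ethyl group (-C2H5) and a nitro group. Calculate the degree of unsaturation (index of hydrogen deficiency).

Atom tally by fragment:
  cyclopentane ring core → C:5 H:10
  (− 2 ring H displaced by substituents)
  + C2H5 → C:2 H:5
  + NO2 → N:1 O:2
Element totals:
  C: 7
  H: 13
  N: 1
  O: 2
Molecular formula: C7H13NO2.
DoU = (2C + 2 + N − H − X) / 2 = (2·7 + 2 + 1 − 13 − 0) / 2 = 2.

2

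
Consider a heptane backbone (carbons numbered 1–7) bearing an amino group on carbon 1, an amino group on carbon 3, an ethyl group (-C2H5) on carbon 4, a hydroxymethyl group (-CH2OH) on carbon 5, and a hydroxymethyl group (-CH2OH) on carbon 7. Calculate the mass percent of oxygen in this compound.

Atom tally by fragment:
  H2NCH2 → C:1 H:4 N:1
  CH2 → C:1 H:2
  CH(NH2) → C:1 H:3 N:1
  CH(C2H5) → C:3 H:6
  CH(CH2OH) → C:2 H:4 O:1
  CH2 → C:1 H:2
  CH2CH2OH → C:2 H:5 O:1
Element totals:
  C: 11
  H: 26
  N: 2
  O: 2
Molecular formula: C11H26N2O2.
Molar mass = 218.341 g/mol.
Mass from O: 2 × 15.999 = 31.998 g/mol.
%O = 31.998 / 218.341 × 100 = 14.66%.

14.66%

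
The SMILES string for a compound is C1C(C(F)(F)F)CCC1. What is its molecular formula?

Atom tally by fragment:
  cyclopentane ring core → C:5 H:10
  (− 1 ring H displaced by substituents)
  + CF3 → C:1 F:3
Element totals:
  C: 6
  H: 9
  F: 3

C6H9F3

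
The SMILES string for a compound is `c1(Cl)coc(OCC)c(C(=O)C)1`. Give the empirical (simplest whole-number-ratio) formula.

Atom tally by fragment:
  furan ring core → C:4 H:4 O:1
  (− 3 ring H displaced by substituents)
  + Cl → Cl:1
  + OC2H5 → C:2 H:5 O:1
  + COCH3 → C:2 H:3 O:1
Element totals:
  C: 8
  H: 9
  Cl: 1
  O: 3
Molecular formula: C8H9ClO3.
gcd of subscripts (8, 1, 9, 3) = 1, so the empirical formula equals the molecular formula.

C8H9ClO3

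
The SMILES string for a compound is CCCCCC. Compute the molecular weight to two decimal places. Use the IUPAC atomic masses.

Atom tally by fragment:
  CH3 → C:1 H:3
  CH2 → C:1 H:2
  CH2 → C:1 H:2
  CH2 → C:1 H:2
  CH2 → C:1 H:2
  CH3 → C:1 H:3
Element totals:
  C: 6
  H: 14
Molecular formula: C6H14.
  M = 6(12.011) + 14(1.008)
    = 72.066 + 14.112 = 86.178

86.18 g/mol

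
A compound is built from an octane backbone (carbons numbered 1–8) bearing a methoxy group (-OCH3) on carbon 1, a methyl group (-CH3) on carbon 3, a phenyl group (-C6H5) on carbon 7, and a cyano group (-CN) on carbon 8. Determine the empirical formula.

Atom tally by fragment:
  CH3OCH2 → C:2 H:5 O:1
  CH2 → C:1 H:2
  CH(CH3) → C:2 H:4
  CH2 → C:1 H:2
  CH2 → C:1 H:2
  CH2 → C:1 H:2
  CH(C6H5) → C:7 H:6
  CH2CN → C:2 H:2 N:1
Element totals:
  C: 17
  H: 25
  N: 1
  O: 1
Molecular formula: C17H25NO.
gcd of subscripts (17, 25, 1, 1) = 1, so the empirical formula equals the molecular formula.

C17H25NO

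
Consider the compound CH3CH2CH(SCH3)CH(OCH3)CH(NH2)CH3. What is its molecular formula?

Element totals:
  C: 8
  H: 19
  N: 1
  O: 1
  S: 1

C8H19NOS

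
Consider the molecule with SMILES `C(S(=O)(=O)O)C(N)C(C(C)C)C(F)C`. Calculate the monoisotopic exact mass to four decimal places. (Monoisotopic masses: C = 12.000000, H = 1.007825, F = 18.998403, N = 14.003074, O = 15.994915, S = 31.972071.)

Atom tally by fragment:
  HO3SCH2 → C:1 H:3 S:1 O:3
  CH(NH2) → C:1 H:3 N:1
  CH(CH(CH3)2) → C:4 H:8
  CH(F) → C:1 H:1 F:1
  CH3 → C:1 H:3
Element totals:
  C: 8
  H: 18
  F: 1
  N: 1
  O: 3
  S: 1
Molecular formula: C8H18FNO3S.
  M = 8(12.0) + 18(1.007825) + 18.998403 + 14.003074 + 3(15.994915) + 31.972071
    = 96.000000 + 18.140850 + 18.998403 + 14.003074 + 47.984745 + 31.972071 = 227.099143

227.0991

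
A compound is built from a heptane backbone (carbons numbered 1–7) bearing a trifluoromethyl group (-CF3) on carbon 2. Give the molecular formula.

C8H15F3

Atom tally by fragment:
  CH3 → C:1 H:3
  CH(CF3) → C:2 H:1 F:3
  CH2 → C:1 H:2
  CH2 → C:1 H:2
  CH2 → C:1 H:2
  CH2 → C:1 H:2
  CH3 → C:1 H:3
Element totals:
  C: 8
  H: 15
  F: 3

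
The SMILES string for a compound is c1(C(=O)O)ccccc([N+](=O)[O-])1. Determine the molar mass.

Atom tally by fragment:
  benzene ring core → C:6 H:6
  (− 2 ring H displaced by substituents)
  + COOH → C:1 H:1 O:2
  + NO2 → N:1 O:2
Element totals:
  C: 7
  H: 5
  N: 1
  O: 4
Molecular formula: C7H5NO4.
  M = 7(12.011) + 5(1.008) + 14.007 + 4(15.999)
    = 84.077 + 5.040 + 14.007 + 63.996 = 167.120

167.12 g/mol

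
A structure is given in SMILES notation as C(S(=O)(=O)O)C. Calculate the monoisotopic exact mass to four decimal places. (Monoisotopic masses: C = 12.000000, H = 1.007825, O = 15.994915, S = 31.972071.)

Atom tally by fragment:
  HO3SCH2 → C:1 H:3 S:1 O:3
  CH3 → C:1 H:3
Element totals:
  C: 2
  H: 6
  O: 3
  S: 1
Molecular formula: C2H6O3S.
  M = 2(12.0) + 6(1.007825) + 3(15.994915) + 31.972071
    = 24.000000 + 6.046950 + 47.984745 + 31.972071 = 110.003766

110.0038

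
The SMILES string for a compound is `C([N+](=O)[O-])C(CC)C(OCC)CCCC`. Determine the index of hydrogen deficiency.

Atom tally by fragment:
  O2NCH2 → C:1 H:2 N:1 O:2
  CH(C2H5) → C:3 H:6
  CH(OC2H5) → C:3 H:6 O:1
  CH2 → C:1 H:2
  CH2 → C:1 H:2
  CH2 → C:1 H:2
  CH3 → C:1 H:3
Element totals:
  C: 11
  H: 23
  N: 1
  O: 3
Molecular formula: C11H23NO3.
DoU = (2C + 2 + N − H − X) / 2 = (2·11 + 2 + 1 − 23 − 0) / 2 = 1.

1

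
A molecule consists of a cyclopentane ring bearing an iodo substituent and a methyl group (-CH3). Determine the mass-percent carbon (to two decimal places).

34.31%

Atom tally by fragment:
  cyclopentane ring core → C:5 H:10
  (− 2 ring H displaced by substituents)
  + I → I:1
  + CH3 → C:1 H:3
Element totals:
  C: 6
  H: 11
  I: 1
Molecular formula: C6H11I.
Molar mass = 210.058 g/mol.
Mass from C: 6 × 12.011 = 72.066 g/mol.
%C = 72.066 / 210.058 × 100 = 34.31%.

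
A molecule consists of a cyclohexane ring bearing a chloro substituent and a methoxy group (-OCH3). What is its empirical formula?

Atom tally by fragment:
  cyclohexane ring core → C:6 H:12
  (− 2 ring H displaced by substituents)
  + Cl → Cl:1
  + OCH3 → C:1 H:3 O:1
Element totals:
  C: 7
  H: 13
  Cl: 1
  O: 1
Molecular formula: C7H13ClO.
gcd of subscripts (7, 1, 13, 1) = 1, so the empirical formula equals the molecular formula.

C7H13ClO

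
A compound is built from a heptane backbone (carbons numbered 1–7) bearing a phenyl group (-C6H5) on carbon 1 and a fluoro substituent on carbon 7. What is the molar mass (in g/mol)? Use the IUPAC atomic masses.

194.29 g/mol

Atom tally by fragment:
  C6H5CH2 → C:7 H:7
  CH2 → C:1 H:2
  CH2 → C:1 H:2
  CH2 → C:1 H:2
  CH2 → C:1 H:2
  CH2 → C:1 H:2
  CH2F → C:1 H:2 F:1
Element totals:
  C: 13
  H: 19
  F: 1
Molecular formula: C13H19F.
  M = 13(12.011) + 19(1.008) + 18.998
    = 156.143 + 19.152 + 18.998 = 194.293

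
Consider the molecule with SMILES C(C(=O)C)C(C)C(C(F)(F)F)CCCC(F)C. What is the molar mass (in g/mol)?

256.28 g/mol

Atom tally by fragment:
  CH3COCH2 → C:3 H:5 O:1
  CH(CH3) → C:2 H:4
  CH(CF3) → C:2 H:1 F:3
  CH2 → C:1 H:2
  CH2 → C:1 H:2
  CH2 → C:1 H:2
  CH(F) → C:1 H:1 F:1
  CH3 → C:1 H:3
Element totals:
  C: 12
  H: 20
  F: 4
  O: 1
Molecular formula: C12H20F4O.
  M = 12(12.011) + 20(1.008) + 4(18.998) + 15.999
    = 144.132 + 20.160 + 75.992 + 15.999 = 256.283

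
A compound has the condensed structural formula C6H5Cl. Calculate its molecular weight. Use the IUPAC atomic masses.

Atom tally by fragment:
  benzene ring core → C:6 H:6
  (− 1 ring H displaced by substituents)
  + Cl → Cl:1
Element totals:
  C: 6
  H: 5
  Cl: 1
Molecular formula: C6H5Cl.
  M = 6(12.011) + 5(1.008) + 35.45
    = 72.066 + 5.040 + 35.450 = 112.556

112.56 g/mol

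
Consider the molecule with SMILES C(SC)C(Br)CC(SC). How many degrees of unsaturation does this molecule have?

Atom tally by fragment:
  CH3SCH2 → C:2 H:5 S:1
  CH(Br) → C:1 H:1 Br:1
  CH2 → C:1 H:2
  CH2SCH3 → C:2 H:5 S:1
Element totals:
  C: 6
  H: 13
  Br: 1
  S: 2
Molecular formula: C6H13BrS2.
DoU = (2C + 2 + N − H − X) / 2 = (2·6 + 2 + 0 − 13 − 1) / 2 = 0.

0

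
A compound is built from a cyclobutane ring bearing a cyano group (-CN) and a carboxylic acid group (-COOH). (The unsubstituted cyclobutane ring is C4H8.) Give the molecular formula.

C6H7NO2

Atom tally by fragment:
  cyclobutane ring core → C:4 H:8
  (− 2 ring H displaced by substituents)
  + CN → C:1 N:1
  + COOH → C:1 H:1 O:2
Element totals:
  C: 6
  H: 7
  N: 1
  O: 2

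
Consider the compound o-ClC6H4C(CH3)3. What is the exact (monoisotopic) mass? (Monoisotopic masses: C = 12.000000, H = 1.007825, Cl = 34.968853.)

168.0706

Atom tally by fragment:
  benzene ring core → C:6 H:6
  (− 2 ring H displaced by substituents)
  + Cl → Cl:1
  + C(CH3)3 → C:4 H:9
Element totals:
  C: 10
  H: 13
  Cl: 1
Molecular formula: C10H13Cl.
  M = 10(12.0) + 13(1.007825) + 34.968853
    = 120.000000 + 13.101725 + 34.968853 = 168.070578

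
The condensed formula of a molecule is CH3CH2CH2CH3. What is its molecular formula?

Atom tally by fragment:
  CH3 → C:1 H:3
  CH2 → C:1 H:2
  CH2 → C:1 H:2
  CH3 → C:1 H:3
Element totals:
  C: 4
  H: 10

C4H10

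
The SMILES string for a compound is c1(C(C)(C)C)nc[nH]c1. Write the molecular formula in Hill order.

Atom tally by fragment:
  imidazole ring core → C:3 H:4 N:2
  (− 1 ring H displaced by substituents)
  + C(CH3)3 → C:4 H:9
Element totals:
  C: 7
  H: 12
  N: 2

C7H12N2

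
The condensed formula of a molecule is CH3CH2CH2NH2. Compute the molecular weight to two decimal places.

59.11 g/mol

Element totals:
  C: 3
  H: 9
  N: 1
Molecular formula: C3H9N.
  M = 3(12.011) + 9(1.008) + 14.007
    = 36.033 + 9.072 + 14.007 = 59.112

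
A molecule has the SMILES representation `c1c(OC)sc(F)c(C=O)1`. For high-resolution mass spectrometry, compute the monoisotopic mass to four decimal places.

Atom tally by fragment:
  thiophene ring core → C:4 H:4 S:1
  (− 3 ring H displaced by substituents)
  + OCH3 → C:1 H:3 O:1
  + F → F:1
  + CHO → C:1 H:1 O:1
Element totals:
  C: 6
  H: 5
  F: 1
  O: 2
  S: 1
Molecular formula: C6H5FO2S.
  M = 6(12.0) + 5(1.007825) + 18.998403 + 2(15.994915) + 31.972071
    = 72.000000 + 5.039125 + 18.998403 + 31.989830 + 31.972071 = 159.999429

159.9994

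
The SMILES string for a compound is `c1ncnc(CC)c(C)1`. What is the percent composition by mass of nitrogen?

Atom tally by fragment:
  pyrimidine ring core → C:4 H:4 N:2
  (− 2 ring H displaced by substituents)
  + C2H5 → C:2 H:5
  + CH3 → C:1 H:3
Element totals:
  C: 7
  H: 10
  N: 2
Molecular formula: C7H10N2.
Molar mass = 122.171 g/mol.
Mass from N: 2 × 14.007 = 28.014 g/mol.
%N = 28.014 / 122.171 × 100 = 22.93%.

22.93%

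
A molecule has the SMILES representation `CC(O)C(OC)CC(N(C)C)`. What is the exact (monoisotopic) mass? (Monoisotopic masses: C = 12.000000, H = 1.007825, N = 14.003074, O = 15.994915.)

Atom tally by fragment:
  CH3 → C:1 H:3
  CH(OH) → C:1 H:2 O:1
  CH(OCH3) → C:2 H:4 O:1
  CH2 → C:1 H:2
  CH2N(CH3)2 → C:3 H:8 N:1
Element totals:
  C: 8
  H: 19
  N: 1
  O: 2
Molecular formula: C8H19NO2.
  M = 8(12.0) + 19(1.007825) + 14.003074 + 2(15.994915)
    = 96.000000 + 19.148675 + 14.003074 + 31.989830 = 161.141579

161.1416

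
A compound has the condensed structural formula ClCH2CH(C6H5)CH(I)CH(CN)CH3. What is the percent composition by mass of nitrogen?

4.20%

Element totals:
  C: 12
  H: 13
  Cl: 1
  I: 1
  N: 1
Molecular formula: C12H13ClIN.
Molar mass = 333.597 g/mol.
Mass from N: 1 × 14.007 = 14.007 g/mol.
%N = 14.007 / 333.597 × 100 = 4.20%.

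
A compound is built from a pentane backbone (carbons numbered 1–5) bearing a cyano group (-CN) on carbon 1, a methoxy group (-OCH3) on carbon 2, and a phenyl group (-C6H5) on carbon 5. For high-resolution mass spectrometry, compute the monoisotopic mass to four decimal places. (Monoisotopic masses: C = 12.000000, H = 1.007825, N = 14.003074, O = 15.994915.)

203.1310

Atom tally by fragment:
  NCCH2 → C:2 H:2 N:1
  CH(OCH3) → C:2 H:4 O:1
  CH2 → C:1 H:2
  CH2 → C:1 H:2
  CH2C6H5 → C:7 H:7
Element totals:
  C: 13
  H: 17
  N: 1
  O: 1
Molecular formula: C13H17NO.
  M = 13(12.0) + 17(1.007825) + 14.003074 + 15.994915
    = 156.000000 + 17.133025 + 14.003074 + 15.994915 = 203.131014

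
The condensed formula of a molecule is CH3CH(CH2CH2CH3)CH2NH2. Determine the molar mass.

101.19 g/mol

Atom tally by fragment:
  CH3 → C:1 H:3
  CH(CH2CH2CH3) → C:4 H:8
  CH2NH2 → C:1 H:4 N:1
Element totals:
  C: 6
  H: 15
  N: 1
Molecular formula: C6H15N.
  M = 6(12.011) + 15(1.008) + 14.007
    = 72.066 + 15.120 + 14.007 = 101.193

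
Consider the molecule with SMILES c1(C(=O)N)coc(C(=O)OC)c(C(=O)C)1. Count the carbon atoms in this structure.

Atom tally by fragment:
  furan ring core → C:4 H:4 O:1
  (− 3 ring H displaced by substituents)
  + CONH2 → C:1 H:2 O:1 N:1
  + COOCH3 → C:2 H:3 O:2
  + COCH3 → C:2 H:3 O:1
Element totals:
  C: 9
  H: 9
  N: 1
  O: 5

9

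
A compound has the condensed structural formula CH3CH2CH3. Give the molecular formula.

Atom tally by fragment:
  CH3 → C:1 H:3
  CH2 → C:1 H:2
  CH3 → C:1 H:3
Element totals:
  C: 3
  H: 8

C3H8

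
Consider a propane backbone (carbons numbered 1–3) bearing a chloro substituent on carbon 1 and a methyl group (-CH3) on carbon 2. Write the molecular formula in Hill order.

Atom tally by fragment:
  ClCH2 → C:1 H:2 Cl:1
  CH(CH3) → C:2 H:4
  CH3 → C:1 H:3
Element totals:
  C: 4
  H: 9
  Cl: 1

C4H9Cl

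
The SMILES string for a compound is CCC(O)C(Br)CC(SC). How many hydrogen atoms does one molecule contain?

Atom tally by fragment:
  CH3 → C:1 H:3
  CH2 → C:1 H:2
  CH(OH) → C:1 H:2 O:1
  CH(Br) → C:1 H:1 Br:1
  CH2 → C:1 H:2
  CH2SCH3 → C:2 H:5 S:1
Element totals:
  C: 7
  H: 15
  Br: 1
  O: 1
  S: 1

15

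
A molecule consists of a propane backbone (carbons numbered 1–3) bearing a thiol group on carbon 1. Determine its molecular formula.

C3H8S

Atom tally by fragment:
  HSCH2 → C:1 H:3 S:1
  CH2 → C:1 H:2
  CH3 → C:1 H:3
Element totals:
  C: 3
  H: 8
  S: 1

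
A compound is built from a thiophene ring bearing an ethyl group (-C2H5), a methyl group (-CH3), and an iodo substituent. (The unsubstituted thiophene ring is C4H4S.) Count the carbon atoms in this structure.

7

Atom tally by fragment:
  thiophene ring core → C:4 H:4 S:1
  (− 3 ring H displaced by substituents)
  + C2H5 → C:2 H:5
  + CH3 → C:1 H:3
  + I → I:1
Element totals:
  C: 7
  H: 9
  I: 1
  S: 1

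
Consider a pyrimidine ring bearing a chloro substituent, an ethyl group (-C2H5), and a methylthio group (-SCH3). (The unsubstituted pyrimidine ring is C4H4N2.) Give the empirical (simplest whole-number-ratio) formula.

Atom tally by fragment:
  pyrimidine ring core → C:4 H:4 N:2
  (− 3 ring H displaced by substituents)
  + Cl → Cl:1
  + C2H5 → C:2 H:5
  + SCH3 → C:1 H:3 S:1
Element totals:
  C: 7
  H: 9
  Cl: 1
  N: 2
  S: 1
Molecular formula: C7H9ClN2S.
gcd of subscripts (7, 1, 9, 2, 1) = 1, so the empirical formula equals the molecular formula.

C7H9ClN2S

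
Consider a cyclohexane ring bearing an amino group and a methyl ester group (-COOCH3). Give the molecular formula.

C8H15NO2

Atom tally by fragment:
  cyclohexane ring core → C:6 H:12
  (− 2 ring H displaced by substituents)
  + NH2 → N:1 H:2
  + COOCH3 → C:2 H:3 O:2
Element totals:
  C: 8
  H: 15
  N: 1
  O: 2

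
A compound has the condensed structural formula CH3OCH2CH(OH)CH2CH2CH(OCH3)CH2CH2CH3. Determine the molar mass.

Element totals:
  C: 10
  H: 22
  O: 3
Molecular formula: C10H22O3.
  M = 10(12.011) + 22(1.008) + 3(15.999)
    = 120.110 + 22.176 + 47.997 = 190.283

190.28 g/mol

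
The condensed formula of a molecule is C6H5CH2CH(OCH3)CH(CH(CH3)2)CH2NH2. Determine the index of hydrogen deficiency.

4

Element totals:
  C: 14
  H: 23
  N: 1
  O: 1
Molecular formula: C14H23NO.
DoU = (2C + 2 + N − H − X) / 2 = (2·14 + 2 + 1 − 23 − 0) / 2 = 4.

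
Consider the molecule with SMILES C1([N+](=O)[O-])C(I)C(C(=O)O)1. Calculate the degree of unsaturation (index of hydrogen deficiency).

Atom tally by fragment:
  cyclopropane ring core → C:3 H:6
  (− 3 ring H displaced by substituents)
  + NO2 → N:1 O:2
  + I → I:1
  + COOH → C:1 H:1 O:2
Element totals:
  C: 4
  H: 4
  I: 1
  N: 1
  O: 4
Molecular formula: C4H4INO4.
DoU = (2C + 2 + N − H − X) / 2 = (2·4 + 2 + 1 − 4 − 1) / 2 = 3.

3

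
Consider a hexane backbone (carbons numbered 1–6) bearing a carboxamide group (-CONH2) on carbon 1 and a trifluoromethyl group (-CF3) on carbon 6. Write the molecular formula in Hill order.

Atom tally by fragment:
  H2NOCCH2 → C:2 H:4 O:1 N:1
  CH2 → C:1 H:2
  CH2 → C:1 H:2
  CH2 → C:1 H:2
  CH2 → C:1 H:2
  CH2CF3 → C:2 H:2 F:3
Element totals:
  C: 8
  H: 14
  F: 3
  N: 1
  O: 1

C8H14F3NO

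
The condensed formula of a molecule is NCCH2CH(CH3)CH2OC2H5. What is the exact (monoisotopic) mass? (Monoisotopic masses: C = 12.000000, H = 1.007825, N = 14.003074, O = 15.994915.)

Element totals:
  C: 7
  H: 13
  N: 1
  O: 1
Molecular formula: C7H13NO.
  M = 7(12.0) + 13(1.007825) + 14.003074 + 15.994915
    = 84.000000 + 13.101725 + 14.003074 + 15.994915 = 127.099714

127.0997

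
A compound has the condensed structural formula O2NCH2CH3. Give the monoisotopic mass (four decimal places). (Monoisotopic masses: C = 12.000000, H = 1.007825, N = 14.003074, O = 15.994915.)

75.0320

Atom tally by fragment:
  O2NCH2 → C:1 H:2 N:1 O:2
  CH3 → C:1 H:3
Element totals:
  C: 2
  H: 5
  N: 1
  O: 2
Molecular formula: C2H5NO2.
  M = 2(12.0) + 5(1.007825) + 14.003074 + 2(15.994915)
    = 24.000000 + 5.039125 + 14.003074 + 31.989830 = 75.032029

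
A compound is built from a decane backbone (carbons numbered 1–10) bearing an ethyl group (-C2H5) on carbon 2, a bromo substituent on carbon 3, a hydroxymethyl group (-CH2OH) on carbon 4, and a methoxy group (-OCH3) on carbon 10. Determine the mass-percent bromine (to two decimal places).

Atom tally by fragment:
  CH3 → C:1 H:3
  CH(C2H5) → C:3 H:6
  CH(Br) → C:1 H:1 Br:1
  CH(CH2OH) → C:2 H:4 O:1
  CH2 → C:1 H:2
  CH2 → C:1 H:2
  CH2 → C:1 H:2
  CH2 → C:1 H:2
  CH2 → C:1 H:2
  CH2OCH3 → C:2 H:5 O:1
Element totals:
  C: 14
  H: 29
  Br: 1
  O: 2
Molecular formula: C14H29BrO2.
Molar mass = 309.288 g/mol.
Mass from Br: 1 × 79.904 = 79.904 g/mol.
%Br = 79.904 / 309.288 × 100 = 25.83%.

25.83%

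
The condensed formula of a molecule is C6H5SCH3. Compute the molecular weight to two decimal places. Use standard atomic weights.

124.20 g/mol

Atom tally by fragment:
  benzene ring core → C:6 H:6
  (− 1 ring H displaced by substituents)
  + SCH3 → C:1 H:3 S:1
Element totals:
  C: 7
  H: 8
  S: 1
Molecular formula: C7H8S.
  M = 7(12.011) + 8(1.008) + 32.06
    = 84.077 + 8.064 + 32.060 = 124.201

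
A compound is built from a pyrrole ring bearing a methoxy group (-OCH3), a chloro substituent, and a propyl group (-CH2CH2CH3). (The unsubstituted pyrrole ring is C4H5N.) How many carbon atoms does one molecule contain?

Atom tally by fragment:
  pyrrole ring core → C:4 H:5 N:1
  (− 3 ring H displaced by substituents)
  + OCH3 → C:1 H:3 O:1
  + Cl → Cl:1
  + CH2CH2CH3 → C:3 H:7
Element totals:
  C: 8
  H: 12
  Cl: 1
  N: 1
  O: 1

8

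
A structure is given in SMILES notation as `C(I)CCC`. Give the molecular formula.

Atom tally by fragment:
  ICH2 → C:1 H:2 I:1
  CH2 → C:1 H:2
  CH2 → C:1 H:2
  CH3 → C:1 H:3
Element totals:
  C: 4
  H: 9
  I: 1

C4H9I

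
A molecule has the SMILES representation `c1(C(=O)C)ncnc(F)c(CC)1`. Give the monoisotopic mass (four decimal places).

168.0699

Atom tally by fragment:
  pyrimidine ring core → C:4 H:4 N:2
  (− 3 ring H displaced by substituents)
  + COCH3 → C:2 H:3 O:1
  + F → F:1
  + C2H5 → C:2 H:5
Element totals:
  C: 8
  H: 9
  F: 1
  N: 2
  O: 1
Molecular formula: C8H9FN2O.
  M = 8(12.0) + 9(1.007825) + 18.998403 + 2(14.003074) + 15.994915
    = 96.000000 + 9.070425 + 18.998403 + 28.006148 + 15.994915 = 168.069891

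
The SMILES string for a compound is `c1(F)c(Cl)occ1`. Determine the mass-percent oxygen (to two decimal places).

Atom tally by fragment:
  furan ring core → C:4 H:4 O:1
  (− 2 ring H displaced by substituents)
  + F → F:1
  + Cl → Cl:1
Element totals:
  C: 4
  H: 2
  Cl: 1
  F: 1
  O: 1
Molecular formula: C4H2ClFO.
Molar mass = 120.507 g/mol.
Mass from O: 1 × 15.999 = 15.999 g/mol.
%O = 15.999 / 120.507 × 100 = 13.28%.

13.28%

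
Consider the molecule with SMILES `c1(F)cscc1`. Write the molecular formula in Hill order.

C4H3FS

Atom tally by fragment:
  thiophene ring core → C:4 H:4 S:1
  (− 1 ring H displaced by substituents)
  + F → F:1
Element totals:
  C: 4
  H: 3
  F: 1
  S: 1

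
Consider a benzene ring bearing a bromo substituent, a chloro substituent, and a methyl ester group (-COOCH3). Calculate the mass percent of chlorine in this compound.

Atom tally by fragment:
  benzene ring core → C:6 H:6
  (− 3 ring H displaced by substituents)
  + Br → Br:1
  + Cl → Cl:1
  + COOCH3 → C:2 H:3 O:2
Element totals:
  C: 8
  H: 6
  Br: 1
  Cl: 1
  O: 2
Molecular formula: C8H6BrClO2.
Molar mass = 249.488 g/mol.
Mass from Cl: 1 × 35.45 = 35.450 g/mol.
%Cl = 35.450 / 249.488 × 100 = 14.21%.

14.21%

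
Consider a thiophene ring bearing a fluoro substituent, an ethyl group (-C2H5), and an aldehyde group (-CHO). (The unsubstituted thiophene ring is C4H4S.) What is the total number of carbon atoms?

Atom tally by fragment:
  thiophene ring core → C:4 H:4 S:1
  (− 3 ring H displaced by substituents)
  + F → F:1
  + C2H5 → C:2 H:5
  + CHO → C:1 H:1 O:1
Element totals:
  C: 7
  H: 7
  F: 1
  O: 1
  S: 1

7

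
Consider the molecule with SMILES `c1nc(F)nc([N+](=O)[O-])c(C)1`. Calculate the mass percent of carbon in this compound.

38.23%

Atom tally by fragment:
  pyrimidine ring core → C:4 H:4 N:2
  (− 3 ring H displaced by substituents)
  + F → F:1
  + NO2 → N:1 O:2
  + CH3 → C:1 H:3
Element totals:
  C: 5
  H: 4
  F: 1
  N: 3
  O: 2
Molecular formula: C5H4FN3O2.
Molar mass = 157.104 g/mol.
Mass from C: 5 × 12.011 = 60.055 g/mol.
%C = 60.055 / 157.104 × 100 = 38.23%.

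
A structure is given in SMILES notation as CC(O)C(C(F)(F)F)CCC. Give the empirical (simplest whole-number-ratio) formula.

Atom tally by fragment:
  CH3 → C:1 H:3
  CH(OH) → C:1 H:2 O:1
  CH(CF3) → C:2 H:1 F:3
  CH2 → C:1 H:2
  CH2 → C:1 H:2
  CH3 → C:1 H:3
Element totals:
  C: 7
  H: 13
  F: 3
  O: 1
Molecular formula: C7H13F3O.
gcd of subscripts (7, 3, 13, 1) = 1, so the empirical formula equals the molecular formula.

C7H13F3O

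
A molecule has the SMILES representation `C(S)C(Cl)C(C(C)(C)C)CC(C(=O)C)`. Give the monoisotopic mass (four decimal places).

236.1002

Atom tally by fragment:
  HSCH2 → C:1 H:3 S:1
  CH(Cl) → C:1 H:1 Cl:1
  CH(C(CH3)3) → C:5 H:10
  CH2 → C:1 H:2
  CH2COCH3 → C:3 H:5 O:1
Element totals:
  C: 11
  H: 21
  Cl: 1
  O: 1
  S: 1
Molecular formula: C11H21ClOS.
  M = 11(12.0) + 21(1.007825) + 34.968853 + 15.994915 + 31.972071
    = 132.000000 + 21.164325 + 34.968853 + 15.994915 + 31.972071 = 236.100164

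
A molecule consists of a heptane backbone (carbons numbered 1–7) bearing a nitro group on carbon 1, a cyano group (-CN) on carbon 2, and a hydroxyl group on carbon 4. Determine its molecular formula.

C8H14N2O3

Atom tally by fragment:
  O2NCH2 → C:1 H:2 N:1 O:2
  CH(CN) → C:2 H:1 N:1
  CH2 → C:1 H:2
  CH(OH) → C:1 H:2 O:1
  CH2 → C:1 H:2
  CH2 → C:1 H:2
  CH3 → C:1 H:3
Element totals:
  C: 8
  H: 14
  N: 2
  O: 3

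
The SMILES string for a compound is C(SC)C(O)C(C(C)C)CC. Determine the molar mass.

Atom tally by fragment:
  CH3SCH2 → C:2 H:5 S:1
  CH(OH) → C:1 H:2 O:1
  CH(CH(CH3)2) → C:4 H:8
  CH2 → C:1 H:2
  CH3 → C:1 H:3
Element totals:
  C: 9
  H: 20
  O: 1
  S: 1
Molecular formula: C9H20OS.
  M = 9(12.011) + 20(1.008) + 15.999 + 32.06
    = 108.099 + 20.160 + 15.999 + 32.060 = 176.318

176.32 g/mol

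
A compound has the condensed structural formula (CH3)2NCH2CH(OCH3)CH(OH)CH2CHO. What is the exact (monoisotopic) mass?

175.1208

Atom tally by fragment:
  (CH3)2NCH2 → C:3 H:8 N:1
  CH(OCH3) → C:2 H:4 O:1
  CH(OH) → C:1 H:2 O:1
  CH2CHO → C:2 H:3 O:1
Element totals:
  C: 8
  H: 17
  N: 1
  O: 3
Molecular formula: C8H17NO3.
  M = 8(12.0) + 17(1.007825) + 14.003074 + 3(15.994915)
    = 96.000000 + 17.133025 + 14.003074 + 47.984745 = 175.120844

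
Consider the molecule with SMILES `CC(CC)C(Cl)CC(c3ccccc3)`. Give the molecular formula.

Atom tally by fragment:
  CH3 → C:1 H:3
  CH(C2H5) → C:3 H:6
  CH(Cl) → C:1 H:1 Cl:1
  CH2 → C:1 H:2
  CH2C6H5 → C:7 H:7
Element totals:
  C: 13
  H: 19
  Cl: 1

C13H19Cl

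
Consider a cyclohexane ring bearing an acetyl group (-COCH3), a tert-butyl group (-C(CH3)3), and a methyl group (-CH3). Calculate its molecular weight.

Atom tally by fragment:
  cyclohexane ring core → C:6 H:12
  (− 3 ring H displaced by substituents)
  + COCH3 → C:2 H:3 O:1
  + C(CH3)3 → C:4 H:9
  + CH3 → C:1 H:3
Element totals:
  C: 13
  H: 24
  O: 1
Molecular formula: C13H24O.
  M = 13(12.011) + 24(1.008) + 15.999
    = 156.143 + 24.192 + 15.999 = 196.334

196.33 g/mol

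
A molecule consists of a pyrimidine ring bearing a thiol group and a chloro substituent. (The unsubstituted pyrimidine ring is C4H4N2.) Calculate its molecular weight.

146.59 g/mol

Atom tally by fragment:
  pyrimidine ring core → C:4 H:4 N:2
  (− 2 ring H displaced by substituents)
  + SH → S:1 H:1
  + Cl → Cl:1
Element totals:
  C: 4
  H: 3
  Cl: 1
  N: 2
  S: 1
Molecular formula: C4H3ClN2S.
  M = 4(12.011) + 3(1.008) + 35.45 + 2(14.007) + 32.06
    = 48.044 + 3.024 + 35.450 + 28.014 + 32.060 = 146.592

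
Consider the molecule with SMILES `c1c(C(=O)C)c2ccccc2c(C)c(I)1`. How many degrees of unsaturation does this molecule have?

8

Atom tally by fragment:
  naphthalene ring system core → C:10 H:8
  (− 3 ring H displaced by substituents)
  + COCH3 → C:2 H:3 O:1
  + CH3 → C:1 H:3
  + I → I:1
Element totals:
  C: 13
  H: 11
  I: 1
  O: 1
Molecular formula: C13H11IO.
DoU = (2C + 2 + N − H − X) / 2 = (2·13 + 2 + 0 − 11 − 1) / 2 = 8.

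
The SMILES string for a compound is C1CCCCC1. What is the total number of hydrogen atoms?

Atom tally by fragment:
  cyclohexane ring core → C:6 H:12
Element totals:
  C: 6
  H: 12

12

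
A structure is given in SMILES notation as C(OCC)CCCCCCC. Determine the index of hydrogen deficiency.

Atom tally by fragment:
  C2H5OCH2 → C:3 H:7 O:1
  CH2 → C:1 H:2
  CH2 → C:1 H:2
  CH2 → C:1 H:2
  CH2 → C:1 H:2
  CH2 → C:1 H:2
  CH2 → C:1 H:2
  CH3 → C:1 H:3
Element totals:
  C: 10
  H: 22
  O: 1
Molecular formula: C10H22O.
DoU = (2C + 2 + N − H − X) / 2 = (2·10 + 2 + 0 − 22 − 0) / 2 = 0.

0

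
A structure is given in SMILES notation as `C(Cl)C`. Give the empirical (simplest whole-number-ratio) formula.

Atom tally by fragment:
  ClCH2 → C:1 H:2 Cl:1
  CH3 → C:1 H:3
Element totals:
  C: 2
  H: 5
  Cl: 1
Molecular formula: C2H5Cl.
gcd of subscripts (2, 1, 5) = 1, so the empirical formula equals the molecular formula.

C2H5Cl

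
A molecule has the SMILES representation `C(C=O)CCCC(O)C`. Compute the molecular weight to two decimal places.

130.19 g/mol

Atom tally by fragment:
  OHCCH2 → C:2 H:3 O:1
  CH2 → C:1 H:2
  CH2 → C:1 H:2
  CH2 → C:1 H:2
  CH(OH) → C:1 H:2 O:1
  CH3 → C:1 H:3
Element totals:
  C: 7
  H: 14
  O: 2
Molecular formula: C7H14O2.
  M = 7(12.011) + 14(1.008) + 2(15.999)
    = 84.077 + 14.112 + 31.998 = 130.187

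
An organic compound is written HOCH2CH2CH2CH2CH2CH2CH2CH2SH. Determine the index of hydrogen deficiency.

Element totals:
  C: 8
  H: 18
  O: 1
  S: 1
Molecular formula: C8H18OS.
DoU = (2C + 2 + N − H − X) / 2 = (2·8 + 2 + 0 − 18 − 0) / 2 = 0.

0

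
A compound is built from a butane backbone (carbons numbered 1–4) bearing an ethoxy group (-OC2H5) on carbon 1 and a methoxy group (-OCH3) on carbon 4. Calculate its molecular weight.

Atom tally by fragment:
  C2H5OCH2 → C:3 H:7 O:1
  CH2 → C:1 H:2
  CH2 → C:1 H:2
  CH2OCH3 → C:2 H:5 O:1
Element totals:
  C: 7
  H: 16
  O: 2
Molecular formula: C7H16O2.
  M = 7(12.011) + 16(1.008) + 2(15.999)
    = 84.077 + 16.128 + 31.998 = 132.203

132.20 g/mol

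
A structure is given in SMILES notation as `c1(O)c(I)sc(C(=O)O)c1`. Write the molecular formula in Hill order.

Atom tally by fragment:
  thiophene ring core → C:4 H:4 S:1
  (− 3 ring H displaced by substituents)
  + OH → O:1 H:1
  + I → I:1
  + COOH → C:1 H:1 O:2
Element totals:
  C: 5
  H: 3
  I: 1
  O: 3
  S: 1

C5H3IO3S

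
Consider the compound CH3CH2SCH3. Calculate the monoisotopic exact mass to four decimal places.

76.0347

Atom tally by fragment:
  CH3 → C:1 H:3
  CH2SCH3 → C:2 H:5 S:1
Element totals:
  C: 3
  H: 8
  S: 1
Molecular formula: C3H8S.
  M = 3(12.0) + 8(1.007825) + 31.972071
    = 36.000000 + 8.062600 + 31.972071 = 76.034671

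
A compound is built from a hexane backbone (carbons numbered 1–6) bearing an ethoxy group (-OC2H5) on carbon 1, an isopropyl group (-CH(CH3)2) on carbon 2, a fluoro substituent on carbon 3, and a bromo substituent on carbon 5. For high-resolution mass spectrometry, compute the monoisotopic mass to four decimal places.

268.0838

Atom tally by fragment:
  C2H5OCH2 → C:3 H:7 O:1
  CH(CH(CH3)2) → C:4 H:8
  CH(F) → C:1 H:1 F:1
  CH2 → C:1 H:2
  CH(Br) → C:1 H:1 Br:1
  CH3 → C:1 H:3
Element totals:
  C: 11
  H: 22
  Br: 1
  F: 1
  O: 1
Molecular formula: C11H22BrFO.
  M = 11(12.0) + 22(1.007825) + 78.918338 + 18.998403 + 15.994915
    = 132.000000 + 22.172150 + 78.918338 + 18.998403 + 15.994915 = 268.083806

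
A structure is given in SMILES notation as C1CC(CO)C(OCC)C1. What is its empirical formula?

C4H8O

Atom tally by fragment:
  cyclopentane ring core → C:5 H:10
  (− 2 ring H displaced by substituents)
  + CH2OH → C:1 H:3 O:1
  + OC2H5 → C:2 H:5 O:1
Element totals:
  C: 8
  H: 16
  O: 2
Molecular formula: C8H16O2.
gcd of subscripts = 2; dividing each by 2:
  C: 8/2 = 4
  H: 16/2 = 8
  O: 2/2 = 1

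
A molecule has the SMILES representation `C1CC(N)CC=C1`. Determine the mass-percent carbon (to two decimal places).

74.17%

Atom tally by fragment:
  cyclohexene ring core → C:6 H:10
  (− 1 ring H displaced by substituents)
  + NH2 → N:1 H:2
Element totals:
  C: 6
  H: 11
  N: 1
Molecular formula: C6H11N.
Molar mass = 97.161 g/mol.
Mass from C: 6 × 12.011 = 72.066 g/mol.
%C = 72.066 / 97.161 × 100 = 74.17%.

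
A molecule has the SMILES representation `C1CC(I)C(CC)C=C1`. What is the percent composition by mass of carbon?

40.70%

Atom tally by fragment:
  cyclohexene ring core → C:6 H:10
  (− 2 ring H displaced by substituents)
  + I → I:1
  + C2H5 → C:2 H:5
Element totals:
  C: 8
  H: 13
  I: 1
Molecular formula: C8H13I.
Molar mass = 236.096 g/mol.
Mass from C: 8 × 12.011 = 96.088 g/mol.
%C = 96.088 / 236.096 × 100 = 40.70%.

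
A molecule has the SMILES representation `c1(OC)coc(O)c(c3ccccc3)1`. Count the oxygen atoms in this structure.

Atom tally by fragment:
  furan ring core → C:4 H:4 O:1
  (− 3 ring H displaced by substituents)
  + OCH3 → C:1 H:3 O:1
  + OH → O:1 H:1
  + C6H5 → C:6 H:5
Element totals:
  C: 11
  H: 10
  O: 3

3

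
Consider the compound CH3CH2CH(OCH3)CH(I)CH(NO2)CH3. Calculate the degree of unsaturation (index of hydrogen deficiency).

1

Atom tally by fragment:
  CH3 → C:1 H:3
  CH2 → C:1 H:2
  CH(OCH3) → C:2 H:4 O:1
  CH(I) → C:1 H:1 I:1
  CH(NO2) → C:1 H:1 N:1 O:2
  CH3 → C:1 H:3
Element totals:
  C: 7
  H: 14
  I: 1
  N: 1
  O: 3
Molecular formula: C7H14INO3.
DoU = (2C + 2 + N − H − X) / 2 = (2·7 + 2 + 1 − 14 − 1) / 2 = 1.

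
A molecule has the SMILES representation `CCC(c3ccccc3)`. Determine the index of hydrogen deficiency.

Atom tally by fragment:
  CH3 → C:1 H:3
  CH2 → C:1 H:2
  CH2C6H5 → C:7 H:7
Element totals:
  C: 9
  H: 12
Molecular formula: C9H12.
DoU = (2C + 2 + N − H − X) / 2 = (2·9 + 2 + 0 − 12 − 0) / 2 = 4.

4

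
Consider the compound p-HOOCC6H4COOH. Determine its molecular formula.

C8H6O4

Element totals:
  C: 8
  H: 6
  O: 4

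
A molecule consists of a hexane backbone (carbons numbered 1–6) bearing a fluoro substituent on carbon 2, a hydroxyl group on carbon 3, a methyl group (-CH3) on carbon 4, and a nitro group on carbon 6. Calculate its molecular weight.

Atom tally by fragment:
  CH3 → C:1 H:3
  CH(F) → C:1 H:1 F:1
  CH(OH) → C:1 H:2 O:1
  CH(CH3) → C:2 H:4
  CH2 → C:1 H:2
  CH2NO2 → C:1 H:2 N:1 O:2
Element totals:
  C: 7
  H: 14
  F: 1
  N: 1
  O: 3
Molecular formula: C7H14FNO3.
  M = 7(12.011) + 14(1.008) + 18.998 + 14.007 + 3(15.999)
    = 84.077 + 14.112 + 18.998 + 14.007 + 47.997 = 179.191

179.19 g/mol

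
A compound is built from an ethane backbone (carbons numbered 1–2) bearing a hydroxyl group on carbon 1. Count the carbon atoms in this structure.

Atom tally by fragment:
  HOCH2 → C:1 H:3 O:1
  CH3 → C:1 H:3
Element totals:
  C: 2
  H: 6
  O: 1

2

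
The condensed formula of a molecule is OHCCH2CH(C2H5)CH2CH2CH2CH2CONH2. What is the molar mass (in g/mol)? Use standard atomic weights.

185.27 g/mol

Atom tally by fragment:
  OHCCH2 → C:2 H:3 O:1
  CH(C2H5) → C:3 H:6
  CH2 → C:1 H:2
  CH2 → C:1 H:2
  CH2 → C:1 H:2
  CH2CONH2 → C:2 H:4 O:1 N:1
Element totals:
  C: 10
  H: 19
  N: 1
  O: 2
Molecular formula: C10H19NO2.
  M = 10(12.011) + 19(1.008) + 14.007 + 2(15.999)
    = 120.110 + 19.152 + 14.007 + 31.998 = 185.267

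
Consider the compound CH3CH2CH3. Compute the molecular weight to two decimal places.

Atom tally by fragment:
  CH3 → C:1 H:3
  CH2 → C:1 H:2
  CH3 → C:1 H:3
Element totals:
  C: 3
  H: 8
Molecular formula: C3H8.
  M = 3(12.011) + 8(1.008)
    = 36.033 + 8.064 = 44.097

44.10 g/mol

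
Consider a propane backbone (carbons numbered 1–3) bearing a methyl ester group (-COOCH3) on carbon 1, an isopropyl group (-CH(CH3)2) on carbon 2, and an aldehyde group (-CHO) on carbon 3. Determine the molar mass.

Atom tally by fragment:
  CH3OOCCH2 → C:3 H:5 O:2
  CH(CH(CH3)2) → C:4 H:8
  CH2CHO → C:2 H:3 O:1
Element totals:
  C: 9
  H: 16
  O: 3
Molecular formula: C9H16O3.
  M = 9(12.011) + 16(1.008) + 3(15.999)
    = 108.099 + 16.128 + 47.997 = 172.224

172.22 g/mol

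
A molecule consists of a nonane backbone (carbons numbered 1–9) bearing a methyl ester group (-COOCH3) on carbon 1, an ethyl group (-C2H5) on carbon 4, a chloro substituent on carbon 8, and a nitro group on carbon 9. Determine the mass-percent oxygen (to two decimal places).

21.78%

Atom tally by fragment:
  CH3OOCCH2 → C:3 H:5 O:2
  CH2 → C:1 H:2
  CH2 → C:1 H:2
  CH(C2H5) → C:3 H:6
  CH2 → C:1 H:2
  CH2 → C:1 H:2
  CH2 → C:1 H:2
  CH(Cl) → C:1 H:1 Cl:1
  CH2NO2 → C:1 H:2 N:1 O:2
Element totals:
  C: 13
  H: 24
  Cl: 1
  N: 1
  O: 4
Molecular formula: C13H24ClNO4.
Molar mass = 293.788 g/mol.
Mass from O: 4 × 15.999 = 63.996 g/mol.
%O = 63.996 / 293.788 × 100 = 21.78%.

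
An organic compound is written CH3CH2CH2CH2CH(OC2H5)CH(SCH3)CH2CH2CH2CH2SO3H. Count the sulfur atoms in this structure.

Atom tally by fragment:
  CH3 → C:1 H:3
  CH2 → C:1 H:2
  CH2 → C:1 H:2
  CH2 → C:1 H:2
  CH(OC2H5) → C:3 H:6 O:1
  CH(SCH3) → C:2 H:4 S:1
  CH2 → C:1 H:2
  CH2 → C:1 H:2
  CH2 → C:1 H:2
  CH2SO3H → C:1 H:3 S:1 O:3
Element totals:
  C: 13
  H: 28
  O: 4
  S: 2

2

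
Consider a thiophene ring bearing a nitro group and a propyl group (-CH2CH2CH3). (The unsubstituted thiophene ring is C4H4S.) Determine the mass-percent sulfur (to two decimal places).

18.73%

Atom tally by fragment:
  thiophene ring core → C:4 H:4 S:1
  (− 2 ring H displaced by substituents)
  + NO2 → N:1 O:2
  + CH2CH2CH3 → C:3 H:7
Element totals:
  C: 7
  H: 9
  N: 1
  O: 2
  S: 1
Molecular formula: C7H9NO2S.
Molar mass = 171.214 g/mol.
Mass from S: 1 × 32.06 = 32.060 g/mol.
%S = 32.060 / 171.214 × 100 = 18.73%.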